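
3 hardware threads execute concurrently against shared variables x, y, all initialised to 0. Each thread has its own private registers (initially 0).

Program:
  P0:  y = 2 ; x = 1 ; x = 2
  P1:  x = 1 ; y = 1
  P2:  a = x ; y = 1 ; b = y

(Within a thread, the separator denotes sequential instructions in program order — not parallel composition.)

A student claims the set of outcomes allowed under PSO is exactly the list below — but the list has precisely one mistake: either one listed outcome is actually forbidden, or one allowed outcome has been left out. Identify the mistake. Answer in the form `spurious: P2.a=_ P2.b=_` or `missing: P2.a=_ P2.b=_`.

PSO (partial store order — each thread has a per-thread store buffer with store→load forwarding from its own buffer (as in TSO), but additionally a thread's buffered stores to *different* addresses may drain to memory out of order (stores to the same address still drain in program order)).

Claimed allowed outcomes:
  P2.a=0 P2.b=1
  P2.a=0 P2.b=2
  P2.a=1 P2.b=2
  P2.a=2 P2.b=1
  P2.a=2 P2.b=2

missing: P2.a=1 P2.b=1

outcome vector order: (P2.a,P2.b)
PSO (6): <0 1> <0 2> <1 1> <1 2> <2 1> <2 2>
PSO∖claimed = {<1 1>}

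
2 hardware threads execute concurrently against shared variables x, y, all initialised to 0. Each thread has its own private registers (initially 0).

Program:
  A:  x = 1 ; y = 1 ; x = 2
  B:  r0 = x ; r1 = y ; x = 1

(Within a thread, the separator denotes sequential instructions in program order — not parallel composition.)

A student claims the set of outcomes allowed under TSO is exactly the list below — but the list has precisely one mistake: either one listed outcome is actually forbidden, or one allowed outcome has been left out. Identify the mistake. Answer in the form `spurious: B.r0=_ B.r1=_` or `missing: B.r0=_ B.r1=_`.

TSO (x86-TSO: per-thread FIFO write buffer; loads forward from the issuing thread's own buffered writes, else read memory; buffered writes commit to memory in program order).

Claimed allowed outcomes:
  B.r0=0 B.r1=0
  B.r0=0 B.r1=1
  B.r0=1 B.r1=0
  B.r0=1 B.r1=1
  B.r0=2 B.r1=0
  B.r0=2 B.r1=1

spurious: B.r0=2 B.r1=0

outcome vector order: (B.r0,B.r1)
TSO: 5 outcomes — {00 01 10 11 21}
claimed∖TSO = {20}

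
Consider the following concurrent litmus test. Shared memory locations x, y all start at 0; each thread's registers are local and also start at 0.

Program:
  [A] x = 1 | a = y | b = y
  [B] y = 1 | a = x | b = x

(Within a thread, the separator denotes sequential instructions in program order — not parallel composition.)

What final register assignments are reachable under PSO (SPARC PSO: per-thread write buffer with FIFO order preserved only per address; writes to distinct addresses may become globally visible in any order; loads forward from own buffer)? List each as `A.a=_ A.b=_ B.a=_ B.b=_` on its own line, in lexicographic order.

outcome vector order: (A.a,A.b,B.a,B.b)
|PSO outcomes| = 9

A.a=0 A.b=0 B.a=0 B.b=0
A.a=0 A.b=0 B.a=0 B.b=1
A.a=0 A.b=0 B.a=1 B.b=1
A.a=0 A.b=1 B.a=0 B.b=0
A.a=0 A.b=1 B.a=0 B.b=1
A.a=0 A.b=1 B.a=1 B.b=1
A.a=1 A.b=1 B.a=0 B.b=0
A.a=1 A.b=1 B.a=0 B.b=1
A.a=1 A.b=1 B.a=1 B.b=1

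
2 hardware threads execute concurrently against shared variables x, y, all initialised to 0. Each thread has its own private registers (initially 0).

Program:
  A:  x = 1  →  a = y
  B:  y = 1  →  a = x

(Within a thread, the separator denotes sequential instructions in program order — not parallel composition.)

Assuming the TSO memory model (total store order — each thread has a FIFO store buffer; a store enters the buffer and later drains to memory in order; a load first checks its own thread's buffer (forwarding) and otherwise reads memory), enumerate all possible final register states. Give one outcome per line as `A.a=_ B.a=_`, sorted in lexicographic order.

A.a=0 B.a=0
A.a=0 B.a=1
A.a=1 B.a=0
A.a=1 B.a=1

outcome vector order: (A.a,B.a)
|TSO outcomes| = 4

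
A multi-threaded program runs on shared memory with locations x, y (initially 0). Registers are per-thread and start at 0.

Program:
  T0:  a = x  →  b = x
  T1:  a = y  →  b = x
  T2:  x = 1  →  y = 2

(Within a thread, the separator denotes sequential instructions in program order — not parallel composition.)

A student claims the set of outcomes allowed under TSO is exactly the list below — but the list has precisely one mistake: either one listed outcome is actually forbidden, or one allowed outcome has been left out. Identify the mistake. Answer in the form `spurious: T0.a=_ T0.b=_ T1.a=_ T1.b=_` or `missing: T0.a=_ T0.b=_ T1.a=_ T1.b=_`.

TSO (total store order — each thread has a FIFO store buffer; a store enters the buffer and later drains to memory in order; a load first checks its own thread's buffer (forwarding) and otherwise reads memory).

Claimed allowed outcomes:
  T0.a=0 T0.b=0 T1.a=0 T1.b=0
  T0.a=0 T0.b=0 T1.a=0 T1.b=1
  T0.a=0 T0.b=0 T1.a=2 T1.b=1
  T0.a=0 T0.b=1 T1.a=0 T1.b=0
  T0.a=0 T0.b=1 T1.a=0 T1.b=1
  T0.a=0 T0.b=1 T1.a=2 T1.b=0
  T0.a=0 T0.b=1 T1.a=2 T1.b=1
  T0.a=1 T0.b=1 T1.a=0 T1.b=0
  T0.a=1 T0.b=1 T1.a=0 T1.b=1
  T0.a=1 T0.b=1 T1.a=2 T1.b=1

spurious: T0.a=0 T0.b=1 T1.a=2 T1.b=0

outcome vector order: (T0.a,T0.b,T1.a,T1.b)
under TSO → 0000; 0001; 0021; 0100; 0101; 0121; 1100; 1101; 1121
claimed∖TSO = {0120}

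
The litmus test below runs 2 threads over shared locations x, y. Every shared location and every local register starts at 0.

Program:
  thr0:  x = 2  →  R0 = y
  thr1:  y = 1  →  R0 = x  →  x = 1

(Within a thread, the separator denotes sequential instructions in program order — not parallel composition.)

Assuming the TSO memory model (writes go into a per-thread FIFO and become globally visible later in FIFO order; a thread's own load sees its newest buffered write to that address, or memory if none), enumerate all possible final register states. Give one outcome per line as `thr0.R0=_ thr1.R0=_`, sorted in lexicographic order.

thr0.R0=0 thr1.R0=0
thr0.R0=0 thr1.R0=2
thr0.R0=1 thr1.R0=0
thr0.R0=1 thr1.R0=2

outcome vector order: (thr0.R0,thr1.R0)
|TSO outcomes| = 4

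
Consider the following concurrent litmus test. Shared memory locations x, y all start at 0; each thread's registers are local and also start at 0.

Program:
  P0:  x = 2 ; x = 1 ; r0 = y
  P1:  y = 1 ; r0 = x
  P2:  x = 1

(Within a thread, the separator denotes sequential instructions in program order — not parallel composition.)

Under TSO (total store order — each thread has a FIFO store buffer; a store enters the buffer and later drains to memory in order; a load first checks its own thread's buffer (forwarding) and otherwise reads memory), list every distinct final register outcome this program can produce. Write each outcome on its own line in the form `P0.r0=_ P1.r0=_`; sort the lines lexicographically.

P0.r0=0 P1.r0=0
P0.r0=0 P1.r0=1
P0.r0=0 P1.r0=2
P0.r0=1 P1.r0=0
P0.r0=1 P1.r0=1
P0.r0=1 P1.r0=2

outcome vector order: (P0.r0,P1.r0)
|TSO outcomes| = 6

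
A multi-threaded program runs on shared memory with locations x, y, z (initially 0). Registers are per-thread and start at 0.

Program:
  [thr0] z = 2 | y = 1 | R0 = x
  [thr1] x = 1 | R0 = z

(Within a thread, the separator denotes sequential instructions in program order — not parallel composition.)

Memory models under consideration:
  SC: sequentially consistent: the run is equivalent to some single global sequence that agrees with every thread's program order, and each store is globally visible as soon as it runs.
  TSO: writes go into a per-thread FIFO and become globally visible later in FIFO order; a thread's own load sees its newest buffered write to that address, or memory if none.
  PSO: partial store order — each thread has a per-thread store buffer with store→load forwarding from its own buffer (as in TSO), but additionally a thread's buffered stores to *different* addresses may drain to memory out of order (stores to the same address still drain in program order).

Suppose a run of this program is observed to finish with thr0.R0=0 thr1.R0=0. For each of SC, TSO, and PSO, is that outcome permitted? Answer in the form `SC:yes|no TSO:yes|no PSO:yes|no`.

outcome vector order: (thr0.R0,thr1.R0)
SC: 3 outcomes — {02; 10; 12}
TSO: 4 outcomes — {00; 02; 10; 12}
PSO: 4 outcomes — {00; 02; 10; 12}
target 00 ∈ {TSO,PSO}

SC:no TSO:yes PSO:yes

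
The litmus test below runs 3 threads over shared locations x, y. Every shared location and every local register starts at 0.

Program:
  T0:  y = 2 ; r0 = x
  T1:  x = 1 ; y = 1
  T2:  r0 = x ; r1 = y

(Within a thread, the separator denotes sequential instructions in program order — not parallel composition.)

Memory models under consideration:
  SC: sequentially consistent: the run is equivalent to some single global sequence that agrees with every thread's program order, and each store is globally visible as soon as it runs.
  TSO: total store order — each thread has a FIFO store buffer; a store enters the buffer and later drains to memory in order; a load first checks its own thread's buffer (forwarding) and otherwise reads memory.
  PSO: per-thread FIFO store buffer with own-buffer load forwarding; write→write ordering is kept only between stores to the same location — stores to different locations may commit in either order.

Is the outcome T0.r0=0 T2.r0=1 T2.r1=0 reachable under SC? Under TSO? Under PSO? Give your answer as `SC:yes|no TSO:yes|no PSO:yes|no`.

SC:no TSO:yes PSO:yes

outcome vector order: (T0.r0,T2.r0,T2.r1)
[SC] allowed = {<0 0 0>, <0 0 1>, <0 0 2>, <0 1 1>, <0 1 2>, <1 0 0>, <1 0 1>, <1 0 2>, <1 1 0>, <1 1 1>, <1 1 2>}
[TSO] allowed = {<0 0 0>, <0 0 1>, <0 0 2>, <0 1 0>, <0 1 1>, <0 1 2>, <1 0 0>, <1 0 1>, <1 0 2>, <1 1 0>, <1 1 1>, <1 1 2>}
[PSO] allowed = {<0 0 0>, <0 0 1>, <0 0 2>, <0 1 0>, <0 1 1>, <0 1 2>, <1 0 0>, <1 0 1>, <1 0 2>, <1 1 0>, <1 1 1>, <1 1 2>}
target <0 1 0> ∈ {TSO,PSO}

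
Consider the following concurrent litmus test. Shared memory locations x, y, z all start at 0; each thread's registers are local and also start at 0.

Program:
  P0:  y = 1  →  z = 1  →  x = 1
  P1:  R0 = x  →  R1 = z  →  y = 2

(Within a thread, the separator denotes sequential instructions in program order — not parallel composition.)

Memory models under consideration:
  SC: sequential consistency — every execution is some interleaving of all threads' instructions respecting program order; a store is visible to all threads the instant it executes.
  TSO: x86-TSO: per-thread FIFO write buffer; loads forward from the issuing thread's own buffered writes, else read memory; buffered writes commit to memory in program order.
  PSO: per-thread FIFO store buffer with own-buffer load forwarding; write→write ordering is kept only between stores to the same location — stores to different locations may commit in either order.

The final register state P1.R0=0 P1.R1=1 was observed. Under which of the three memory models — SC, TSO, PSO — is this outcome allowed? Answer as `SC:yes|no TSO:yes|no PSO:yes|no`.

SC:yes TSO:yes PSO:yes

outcome vector order: (P1.R0,P1.R1)
under SC → 00, 01, 11
under TSO → 00, 01, 11
under PSO → 00, 01, 10, 11
target 01 ∈ {SC,TSO,PSO}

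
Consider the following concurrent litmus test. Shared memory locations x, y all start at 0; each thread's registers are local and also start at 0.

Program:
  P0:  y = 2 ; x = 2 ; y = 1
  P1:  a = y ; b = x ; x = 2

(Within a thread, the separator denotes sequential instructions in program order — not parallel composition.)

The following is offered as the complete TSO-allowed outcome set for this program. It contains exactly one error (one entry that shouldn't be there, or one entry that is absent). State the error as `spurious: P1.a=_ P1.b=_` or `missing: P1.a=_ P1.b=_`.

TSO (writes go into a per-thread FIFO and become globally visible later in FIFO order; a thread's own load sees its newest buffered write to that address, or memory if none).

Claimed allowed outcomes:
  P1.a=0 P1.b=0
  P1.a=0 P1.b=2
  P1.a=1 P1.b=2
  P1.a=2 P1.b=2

missing: P1.a=2 P1.b=0

outcome vector order: (P1.a,P1.b)
under TSO → 0/0; 0/2; 1/2; 2/0; 2/2
TSO∖claimed = {2/0}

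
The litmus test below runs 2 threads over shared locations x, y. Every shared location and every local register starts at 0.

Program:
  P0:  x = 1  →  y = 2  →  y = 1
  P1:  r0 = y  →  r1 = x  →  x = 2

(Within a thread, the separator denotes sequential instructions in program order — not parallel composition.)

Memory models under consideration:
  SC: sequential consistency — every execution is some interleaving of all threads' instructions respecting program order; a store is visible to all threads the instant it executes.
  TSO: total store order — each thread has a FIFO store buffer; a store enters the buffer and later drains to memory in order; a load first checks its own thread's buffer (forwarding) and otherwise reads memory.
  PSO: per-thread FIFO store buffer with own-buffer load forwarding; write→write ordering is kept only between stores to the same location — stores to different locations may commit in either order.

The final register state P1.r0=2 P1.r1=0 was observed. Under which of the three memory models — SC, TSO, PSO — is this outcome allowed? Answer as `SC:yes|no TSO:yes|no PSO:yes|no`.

outcome vector order: (P1.r0,P1.r1)
[SC] allowed = {(0,0), (0,1), (1,1), (2,1)}
[TSO] allowed = {(0,0), (0,1), (1,1), (2,1)}
[PSO] allowed = {(0,0), (0,1), (1,0), (1,1), (2,0), (2,1)}
target (2,0) ∈ {PSO}

SC:no TSO:no PSO:yes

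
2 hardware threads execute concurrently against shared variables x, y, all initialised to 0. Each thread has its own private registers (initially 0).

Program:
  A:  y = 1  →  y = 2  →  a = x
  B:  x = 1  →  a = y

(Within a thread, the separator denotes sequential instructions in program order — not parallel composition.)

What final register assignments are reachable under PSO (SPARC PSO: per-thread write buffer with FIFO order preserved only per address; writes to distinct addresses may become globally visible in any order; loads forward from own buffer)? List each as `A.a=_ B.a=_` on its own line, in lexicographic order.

outcome vector order: (A.a,B.a)
|PSO outcomes| = 6

A.a=0 B.a=0
A.a=0 B.a=1
A.a=0 B.a=2
A.a=1 B.a=0
A.a=1 B.a=1
A.a=1 B.a=2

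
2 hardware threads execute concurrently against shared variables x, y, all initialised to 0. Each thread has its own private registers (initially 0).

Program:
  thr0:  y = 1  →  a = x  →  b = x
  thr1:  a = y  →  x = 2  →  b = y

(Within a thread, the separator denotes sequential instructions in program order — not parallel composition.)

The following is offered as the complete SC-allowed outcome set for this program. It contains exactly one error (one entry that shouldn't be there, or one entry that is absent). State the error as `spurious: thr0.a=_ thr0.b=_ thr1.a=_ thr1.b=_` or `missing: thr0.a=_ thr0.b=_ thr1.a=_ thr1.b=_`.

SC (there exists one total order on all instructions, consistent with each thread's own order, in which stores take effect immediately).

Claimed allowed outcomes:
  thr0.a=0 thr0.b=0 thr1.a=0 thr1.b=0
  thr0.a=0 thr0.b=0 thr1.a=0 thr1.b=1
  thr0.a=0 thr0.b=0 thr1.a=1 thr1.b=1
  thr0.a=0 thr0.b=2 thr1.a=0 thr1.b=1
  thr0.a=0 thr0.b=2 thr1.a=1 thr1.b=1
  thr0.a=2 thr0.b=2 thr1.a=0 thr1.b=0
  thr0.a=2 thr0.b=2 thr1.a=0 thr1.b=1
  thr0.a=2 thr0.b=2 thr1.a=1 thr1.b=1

spurious: thr0.a=0 thr0.b=0 thr1.a=0 thr1.b=0

outcome vector order: (thr0.a,thr0.b,thr1.a,thr1.b)
[SC] allowed = {0/0/0/1, 0/0/1/1, 0/2/0/1, 0/2/1/1, 2/2/0/0, 2/2/0/1, 2/2/1/1}
claimed∖SC = {0/0/0/0}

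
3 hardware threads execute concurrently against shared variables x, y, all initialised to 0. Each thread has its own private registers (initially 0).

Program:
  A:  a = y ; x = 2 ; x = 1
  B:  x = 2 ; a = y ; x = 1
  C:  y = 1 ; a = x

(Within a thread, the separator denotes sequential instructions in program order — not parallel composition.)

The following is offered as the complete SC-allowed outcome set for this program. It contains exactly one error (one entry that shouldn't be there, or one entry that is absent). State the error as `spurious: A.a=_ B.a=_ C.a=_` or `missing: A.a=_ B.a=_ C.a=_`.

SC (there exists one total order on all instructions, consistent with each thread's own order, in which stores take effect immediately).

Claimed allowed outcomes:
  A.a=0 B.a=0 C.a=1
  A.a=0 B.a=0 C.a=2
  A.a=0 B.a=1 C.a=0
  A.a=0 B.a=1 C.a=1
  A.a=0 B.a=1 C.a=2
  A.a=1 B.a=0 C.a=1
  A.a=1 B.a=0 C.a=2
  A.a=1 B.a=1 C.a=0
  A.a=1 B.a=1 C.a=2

missing: A.a=1 B.a=1 C.a=1

outcome vector order: (A.a,B.a,C.a)
under SC → 0/0/1; 0/0/2; 0/1/0; 0/1/1; 0/1/2; 1/0/1; 1/0/2; 1/1/0; 1/1/1; 1/1/2
SC∖claimed = {1/1/1}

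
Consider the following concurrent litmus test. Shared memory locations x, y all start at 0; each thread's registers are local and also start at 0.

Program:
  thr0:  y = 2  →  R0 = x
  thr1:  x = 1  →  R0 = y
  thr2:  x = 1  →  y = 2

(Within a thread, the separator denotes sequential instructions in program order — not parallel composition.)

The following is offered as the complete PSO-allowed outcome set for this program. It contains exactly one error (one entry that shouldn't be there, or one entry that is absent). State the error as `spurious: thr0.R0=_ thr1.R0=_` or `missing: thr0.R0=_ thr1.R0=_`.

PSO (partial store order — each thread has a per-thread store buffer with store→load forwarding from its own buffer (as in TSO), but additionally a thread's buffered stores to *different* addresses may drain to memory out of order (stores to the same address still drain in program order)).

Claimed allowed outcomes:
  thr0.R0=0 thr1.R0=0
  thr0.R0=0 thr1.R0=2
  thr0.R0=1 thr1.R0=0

outcome vector order: (thr0.R0,thr1.R0)
PSO: 4 outcomes — {(0,0), (0,2), (1,0), (1,2)}
PSO∖claimed = {(1,2)}

missing: thr0.R0=1 thr1.R0=2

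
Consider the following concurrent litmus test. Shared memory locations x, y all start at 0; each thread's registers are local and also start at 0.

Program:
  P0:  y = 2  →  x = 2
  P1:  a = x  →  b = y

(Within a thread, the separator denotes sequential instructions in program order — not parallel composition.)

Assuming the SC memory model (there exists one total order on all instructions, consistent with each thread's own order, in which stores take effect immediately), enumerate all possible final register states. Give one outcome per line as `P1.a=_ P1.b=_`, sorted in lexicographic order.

outcome vector order: (P1.a,P1.b)
|SC outcomes| = 3

P1.a=0 P1.b=0
P1.a=0 P1.b=2
P1.a=2 P1.b=2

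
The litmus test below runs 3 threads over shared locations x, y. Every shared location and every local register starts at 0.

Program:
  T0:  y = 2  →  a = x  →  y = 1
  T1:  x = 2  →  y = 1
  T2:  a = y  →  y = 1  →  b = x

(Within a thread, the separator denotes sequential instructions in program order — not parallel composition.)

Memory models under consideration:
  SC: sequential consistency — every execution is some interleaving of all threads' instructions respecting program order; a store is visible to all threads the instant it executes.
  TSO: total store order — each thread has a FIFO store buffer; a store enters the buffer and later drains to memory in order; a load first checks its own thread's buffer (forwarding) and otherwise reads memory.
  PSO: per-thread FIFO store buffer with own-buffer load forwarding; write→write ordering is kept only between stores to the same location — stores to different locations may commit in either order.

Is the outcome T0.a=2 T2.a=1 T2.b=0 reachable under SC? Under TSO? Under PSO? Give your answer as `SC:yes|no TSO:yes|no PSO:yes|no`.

SC:no TSO:no PSO:yes

outcome vector order: (T0.a,T2.a,T2.b)
under SC → (0,0,0) (0,0,2) (0,1,0) (0,1,2) (0,2,0) (0,2,2) (2,0,0) (2,0,2) (2,1,2) (2,2,0) (2,2,2)
under TSO → (0,0,0) (0,0,2) (0,1,0) (0,1,2) (0,2,0) (0,2,2) (2,0,0) (2,0,2) (2,1,2) (2,2,0) (2,2,2)
under PSO → (0,0,0) (0,0,2) (0,1,0) (0,1,2) (0,2,0) (0,2,2) (2,0,0) (2,0,2) (2,1,0) (2,1,2) (2,2,0) (2,2,2)
target (2,1,0) ∈ {PSO}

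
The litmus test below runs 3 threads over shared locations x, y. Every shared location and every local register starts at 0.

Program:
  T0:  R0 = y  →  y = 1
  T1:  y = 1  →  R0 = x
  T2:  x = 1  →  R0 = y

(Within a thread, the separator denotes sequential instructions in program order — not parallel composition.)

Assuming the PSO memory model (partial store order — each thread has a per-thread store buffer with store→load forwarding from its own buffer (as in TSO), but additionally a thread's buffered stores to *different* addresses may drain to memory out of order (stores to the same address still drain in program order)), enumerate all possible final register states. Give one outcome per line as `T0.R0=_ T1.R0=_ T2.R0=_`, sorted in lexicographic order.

outcome vector order: (T0.R0,T1.R0,T2.R0)
|PSO outcomes| = 8

T0.R0=0 T1.R0=0 T2.R0=0
T0.R0=0 T1.R0=0 T2.R0=1
T0.R0=0 T1.R0=1 T2.R0=0
T0.R0=0 T1.R0=1 T2.R0=1
T0.R0=1 T1.R0=0 T2.R0=0
T0.R0=1 T1.R0=0 T2.R0=1
T0.R0=1 T1.R0=1 T2.R0=0
T0.R0=1 T1.R0=1 T2.R0=1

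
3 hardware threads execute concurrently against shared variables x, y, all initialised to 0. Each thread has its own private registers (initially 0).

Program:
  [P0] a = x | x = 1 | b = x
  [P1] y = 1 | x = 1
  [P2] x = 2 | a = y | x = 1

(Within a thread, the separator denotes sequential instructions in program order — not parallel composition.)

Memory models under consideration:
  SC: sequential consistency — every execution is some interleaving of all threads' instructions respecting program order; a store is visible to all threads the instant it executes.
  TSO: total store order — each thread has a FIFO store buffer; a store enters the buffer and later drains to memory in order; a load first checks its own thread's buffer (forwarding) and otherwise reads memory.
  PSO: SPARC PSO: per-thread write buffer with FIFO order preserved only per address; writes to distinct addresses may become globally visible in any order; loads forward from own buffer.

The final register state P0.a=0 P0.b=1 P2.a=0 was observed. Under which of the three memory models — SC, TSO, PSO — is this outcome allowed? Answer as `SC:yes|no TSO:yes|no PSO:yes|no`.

SC:yes TSO:yes PSO:yes

outcome vector order: (P0.a,P0.b,P2.a)
SC (9): 010 011 020 021 110 111 121 210 211
TSO (10): 010 011 020 021 110 111 120 121 210 211
PSO (10): 010 011 020 021 110 111 120 121 210 211
target 010 ∈ {SC,TSO,PSO}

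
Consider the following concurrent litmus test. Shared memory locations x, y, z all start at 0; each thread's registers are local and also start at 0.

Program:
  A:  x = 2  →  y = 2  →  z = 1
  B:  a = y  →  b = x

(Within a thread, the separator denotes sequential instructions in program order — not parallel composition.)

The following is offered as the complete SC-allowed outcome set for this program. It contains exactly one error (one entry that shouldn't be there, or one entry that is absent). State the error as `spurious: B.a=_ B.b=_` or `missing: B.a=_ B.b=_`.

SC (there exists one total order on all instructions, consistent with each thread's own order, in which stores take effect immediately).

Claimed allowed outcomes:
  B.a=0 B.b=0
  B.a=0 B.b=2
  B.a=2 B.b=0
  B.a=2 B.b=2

outcome vector order: (B.a,B.b)
SC: 3 outcomes — {(0,0); (0,2); (2,2)}
claimed∖SC = {(2,0)}

spurious: B.a=2 B.b=0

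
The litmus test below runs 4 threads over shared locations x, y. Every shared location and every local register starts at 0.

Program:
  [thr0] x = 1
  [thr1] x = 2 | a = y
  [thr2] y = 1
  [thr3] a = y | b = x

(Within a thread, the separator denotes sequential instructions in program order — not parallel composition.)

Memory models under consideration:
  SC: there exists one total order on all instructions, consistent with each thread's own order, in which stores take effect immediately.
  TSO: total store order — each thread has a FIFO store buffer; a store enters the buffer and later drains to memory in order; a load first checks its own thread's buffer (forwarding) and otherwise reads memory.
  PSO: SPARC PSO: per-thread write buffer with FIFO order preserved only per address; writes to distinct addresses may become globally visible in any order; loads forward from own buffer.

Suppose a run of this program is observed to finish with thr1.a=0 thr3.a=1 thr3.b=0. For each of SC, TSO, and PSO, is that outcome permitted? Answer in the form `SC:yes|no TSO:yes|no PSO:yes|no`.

outcome vector order: (thr1.a,thr3.a,thr3.b)
SC: 11 outcomes — {000, 001, 002, 011, 012, 100, 101, 102, 110, 111, 112}
TSO: 12 outcomes — {000, 001, 002, 010, 011, 012, 100, 101, 102, 110, 111, 112}
PSO: 12 outcomes — {000, 001, 002, 010, 011, 012, 100, 101, 102, 110, 111, 112}
target 010 ∈ {TSO,PSO}

SC:no TSO:yes PSO:yes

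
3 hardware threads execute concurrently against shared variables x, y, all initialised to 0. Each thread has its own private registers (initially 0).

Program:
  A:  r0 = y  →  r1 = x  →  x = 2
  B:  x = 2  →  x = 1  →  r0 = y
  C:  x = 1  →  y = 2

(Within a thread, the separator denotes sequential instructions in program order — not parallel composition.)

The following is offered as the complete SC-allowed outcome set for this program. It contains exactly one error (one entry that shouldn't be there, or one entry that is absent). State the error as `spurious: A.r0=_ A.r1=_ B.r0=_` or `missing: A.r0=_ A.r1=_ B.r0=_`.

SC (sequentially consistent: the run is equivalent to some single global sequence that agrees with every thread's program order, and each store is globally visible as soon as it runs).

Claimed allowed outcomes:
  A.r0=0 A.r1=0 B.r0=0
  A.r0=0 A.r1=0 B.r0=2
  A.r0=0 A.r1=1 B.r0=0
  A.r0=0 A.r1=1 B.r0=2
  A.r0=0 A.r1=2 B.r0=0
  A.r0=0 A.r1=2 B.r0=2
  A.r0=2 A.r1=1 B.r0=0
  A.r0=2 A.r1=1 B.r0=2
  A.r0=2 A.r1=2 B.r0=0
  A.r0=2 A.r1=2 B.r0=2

outcome vector order: (A.r0,A.r1,B.r0)
[SC] allowed = {000; 002; 010; 012; 020; 022; 210; 212; 222}
claimed∖SC = {220}

spurious: A.r0=2 A.r1=2 B.r0=0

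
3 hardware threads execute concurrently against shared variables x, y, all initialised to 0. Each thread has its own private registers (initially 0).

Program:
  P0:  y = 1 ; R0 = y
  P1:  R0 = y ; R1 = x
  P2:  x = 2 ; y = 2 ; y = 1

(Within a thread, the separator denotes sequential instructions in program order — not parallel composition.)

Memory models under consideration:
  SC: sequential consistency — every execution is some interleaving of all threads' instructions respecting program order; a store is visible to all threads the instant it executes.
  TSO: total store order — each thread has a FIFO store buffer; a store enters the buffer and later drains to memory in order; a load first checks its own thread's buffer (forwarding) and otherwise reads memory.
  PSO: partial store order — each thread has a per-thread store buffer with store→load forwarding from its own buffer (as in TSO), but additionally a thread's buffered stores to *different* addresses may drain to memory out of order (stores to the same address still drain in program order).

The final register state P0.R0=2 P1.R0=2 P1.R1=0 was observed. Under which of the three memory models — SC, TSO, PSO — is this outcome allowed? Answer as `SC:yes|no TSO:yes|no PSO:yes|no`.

outcome vector order: (P0.R0,P1.R0,P1.R1)
SC (10): 1/0/0 1/0/2 1/1/0 1/1/2 1/2/2 2/0/0 2/0/2 2/1/0 2/1/2 2/2/2
TSO (10): 1/0/0 1/0/2 1/1/0 1/1/2 1/2/2 2/0/0 2/0/2 2/1/0 2/1/2 2/2/2
PSO (12): 1/0/0 1/0/2 1/1/0 1/1/2 1/2/0 1/2/2 2/0/0 2/0/2 2/1/0 2/1/2 2/2/0 2/2/2
target 2/2/0 ∈ {PSO}

SC:no TSO:no PSO:yes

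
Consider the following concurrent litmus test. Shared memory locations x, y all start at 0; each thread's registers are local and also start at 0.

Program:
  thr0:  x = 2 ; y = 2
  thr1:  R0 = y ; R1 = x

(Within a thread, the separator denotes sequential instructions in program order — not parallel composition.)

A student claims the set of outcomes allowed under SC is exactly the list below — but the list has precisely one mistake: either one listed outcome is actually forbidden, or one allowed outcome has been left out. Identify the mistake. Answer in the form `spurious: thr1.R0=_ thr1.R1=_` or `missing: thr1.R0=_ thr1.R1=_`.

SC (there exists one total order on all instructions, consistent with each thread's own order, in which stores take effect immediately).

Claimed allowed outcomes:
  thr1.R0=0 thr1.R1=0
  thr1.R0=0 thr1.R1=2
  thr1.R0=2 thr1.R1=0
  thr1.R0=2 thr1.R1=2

outcome vector order: (thr1.R0,thr1.R1)
SC: 3 outcomes — {(0,0); (0,2); (2,2)}
claimed∖SC = {(2,0)}

spurious: thr1.R0=2 thr1.R1=0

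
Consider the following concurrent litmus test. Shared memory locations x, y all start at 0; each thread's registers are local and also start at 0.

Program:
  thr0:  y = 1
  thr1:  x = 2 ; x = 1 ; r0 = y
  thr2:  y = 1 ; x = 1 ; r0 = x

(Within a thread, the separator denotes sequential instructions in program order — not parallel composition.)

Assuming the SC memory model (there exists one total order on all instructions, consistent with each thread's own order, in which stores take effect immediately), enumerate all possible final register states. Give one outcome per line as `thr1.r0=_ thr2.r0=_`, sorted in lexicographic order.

thr1.r0=0 thr2.r0=1
thr1.r0=1 thr2.r0=1
thr1.r0=1 thr2.r0=2

outcome vector order: (thr1.r0,thr2.r0)
|SC outcomes| = 3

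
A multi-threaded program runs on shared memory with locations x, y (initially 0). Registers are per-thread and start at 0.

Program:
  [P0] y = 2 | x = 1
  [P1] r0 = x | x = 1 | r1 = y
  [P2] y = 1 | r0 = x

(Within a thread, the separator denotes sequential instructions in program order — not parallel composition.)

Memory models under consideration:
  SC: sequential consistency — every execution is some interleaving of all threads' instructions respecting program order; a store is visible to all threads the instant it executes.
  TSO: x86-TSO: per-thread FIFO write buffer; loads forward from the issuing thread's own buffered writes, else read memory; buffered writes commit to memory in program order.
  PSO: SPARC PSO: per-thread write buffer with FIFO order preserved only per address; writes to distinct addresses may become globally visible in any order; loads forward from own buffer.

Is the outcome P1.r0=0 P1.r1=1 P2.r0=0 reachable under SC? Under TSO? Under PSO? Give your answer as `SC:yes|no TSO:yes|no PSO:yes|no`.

outcome vector order: (P1.r0,P1.r1,P2.r0)
[SC] allowed = {(0,0,1), (0,1,0), (0,1,1), (0,2,0), (0,2,1), (1,1,0), (1,1,1), (1,2,0), (1,2,1)}
[TSO] allowed = {(0,0,0), (0,0,1), (0,1,0), (0,1,1), (0,2,0), (0,2,1), (1,1,0), (1,1,1), (1,2,0), (1,2,1)}
[PSO] allowed = {(0,0,0), (0,0,1), (0,1,0), (0,1,1), (0,2,0), (0,2,1), (1,0,0), (1,0,1), (1,1,0), (1,1,1), (1,2,0), (1,2,1)}
target (0,1,0) ∈ {SC,TSO,PSO}

SC:yes TSO:yes PSO:yes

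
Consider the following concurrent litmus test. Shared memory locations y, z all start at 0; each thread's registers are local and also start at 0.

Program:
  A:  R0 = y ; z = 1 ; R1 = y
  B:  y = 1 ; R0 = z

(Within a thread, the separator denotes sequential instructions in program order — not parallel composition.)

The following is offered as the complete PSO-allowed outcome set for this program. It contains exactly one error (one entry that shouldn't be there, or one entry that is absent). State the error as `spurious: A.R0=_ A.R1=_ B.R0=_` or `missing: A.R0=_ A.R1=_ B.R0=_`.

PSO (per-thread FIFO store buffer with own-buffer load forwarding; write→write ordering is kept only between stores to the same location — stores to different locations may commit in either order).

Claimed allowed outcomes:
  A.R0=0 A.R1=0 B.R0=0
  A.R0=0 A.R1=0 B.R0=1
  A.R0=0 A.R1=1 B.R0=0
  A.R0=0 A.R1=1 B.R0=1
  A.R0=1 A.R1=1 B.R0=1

outcome vector order: (A.R0,A.R1,B.R0)
under PSO → <0 0 0>; <0 0 1>; <0 1 0>; <0 1 1>; <1 1 0>; <1 1 1>
PSO∖claimed = {<1 1 0>}

missing: A.R0=1 A.R1=1 B.R0=0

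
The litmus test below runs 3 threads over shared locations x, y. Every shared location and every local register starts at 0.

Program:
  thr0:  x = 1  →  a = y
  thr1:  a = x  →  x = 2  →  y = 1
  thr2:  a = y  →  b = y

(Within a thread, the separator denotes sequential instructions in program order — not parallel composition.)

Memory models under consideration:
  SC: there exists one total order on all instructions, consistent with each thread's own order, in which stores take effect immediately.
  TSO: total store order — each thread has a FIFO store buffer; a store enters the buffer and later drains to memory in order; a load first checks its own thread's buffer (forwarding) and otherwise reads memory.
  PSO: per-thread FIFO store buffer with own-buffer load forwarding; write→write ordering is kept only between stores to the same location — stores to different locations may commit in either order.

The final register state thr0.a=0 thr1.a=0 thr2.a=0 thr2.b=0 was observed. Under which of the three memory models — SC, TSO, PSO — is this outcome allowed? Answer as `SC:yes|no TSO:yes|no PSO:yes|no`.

outcome vector order: (thr0.a,thr1.a,thr2.a,thr2.b)
[SC] allowed = {0/0/0/0; 0/0/0/1; 0/0/1/1; 0/1/0/0; 0/1/0/1; 0/1/1/1; 1/0/0/0; 1/0/0/1; 1/0/1/1; 1/1/0/0; 1/1/0/1; 1/1/1/1}
[TSO] allowed = {0/0/0/0; 0/0/0/1; 0/0/1/1; 0/1/0/0; 0/1/0/1; 0/1/1/1; 1/0/0/0; 1/0/0/1; 1/0/1/1; 1/1/0/0; 1/1/0/1; 1/1/1/1}
[PSO] allowed = {0/0/0/0; 0/0/0/1; 0/0/1/1; 0/1/0/0; 0/1/0/1; 0/1/1/1; 1/0/0/0; 1/0/0/1; 1/0/1/1; 1/1/0/0; 1/1/0/1; 1/1/1/1}
target 0/0/0/0 ∈ {SC,TSO,PSO}

SC:yes TSO:yes PSO:yes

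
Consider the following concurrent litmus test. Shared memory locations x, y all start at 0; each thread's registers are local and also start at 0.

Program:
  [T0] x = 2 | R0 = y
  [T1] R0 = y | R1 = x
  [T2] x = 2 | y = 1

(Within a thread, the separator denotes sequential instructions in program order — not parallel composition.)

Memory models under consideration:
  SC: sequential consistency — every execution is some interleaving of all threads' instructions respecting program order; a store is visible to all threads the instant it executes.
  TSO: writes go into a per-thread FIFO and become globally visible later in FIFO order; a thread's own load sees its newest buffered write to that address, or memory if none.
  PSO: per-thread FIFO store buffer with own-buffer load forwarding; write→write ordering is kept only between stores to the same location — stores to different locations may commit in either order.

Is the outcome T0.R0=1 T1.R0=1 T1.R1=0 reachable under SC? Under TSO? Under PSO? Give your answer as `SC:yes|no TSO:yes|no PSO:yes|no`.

SC:no TSO:no PSO:yes

outcome vector order: (T0.R0,T1.R0,T1.R1)
SC: 6 outcomes — {<0 0 0>; <0 0 2>; <0 1 2>; <1 0 0>; <1 0 2>; <1 1 2>}
TSO: 6 outcomes — {<0 0 0>; <0 0 2>; <0 1 2>; <1 0 0>; <1 0 2>; <1 1 2>}
PSO: 8 outcomes — {<0 0 0>; <0 0 2>; <0 1 0>; <0 1 2>; <1 0 0>; <1 0 2>; <1 1 0>; <1 1 2>}
target <1 1 0> ∈ {PSO}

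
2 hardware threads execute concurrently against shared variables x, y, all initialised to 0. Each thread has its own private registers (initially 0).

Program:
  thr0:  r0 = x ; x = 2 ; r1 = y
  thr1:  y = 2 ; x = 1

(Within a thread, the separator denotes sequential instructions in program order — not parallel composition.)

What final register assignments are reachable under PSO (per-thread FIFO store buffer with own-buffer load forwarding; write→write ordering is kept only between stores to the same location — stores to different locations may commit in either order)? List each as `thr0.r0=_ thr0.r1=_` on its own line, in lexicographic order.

outcome vector order: (thr0.r0,thr0.r1)
|PSO outcomes| = 4

thr0.r0=0 thr0.r1=0
thr0.r0=0 thr0.r1=2
thr0.r0=1 thr0.r1=0
thr0.r0=1 thr0.r1=2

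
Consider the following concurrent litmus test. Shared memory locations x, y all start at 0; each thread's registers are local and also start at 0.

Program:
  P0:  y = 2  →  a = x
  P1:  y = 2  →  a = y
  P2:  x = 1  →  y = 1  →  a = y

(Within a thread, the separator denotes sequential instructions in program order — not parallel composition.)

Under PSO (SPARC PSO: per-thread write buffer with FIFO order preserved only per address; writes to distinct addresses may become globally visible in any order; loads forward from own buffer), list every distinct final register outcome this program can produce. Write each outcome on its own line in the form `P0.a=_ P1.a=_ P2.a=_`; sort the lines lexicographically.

outcome vector order: (P0.a,P1.a,P2.a)
|PSO outcomes| = 8

P0.a=0 P1.a=1 P2.a=1
P0.a=0 P1.a=1 P2.a=2
P0.a=0 P1.a=2 P2.a=1
P0.a=0 P1.a=2 P2.a=2
P0.a=1 P1.a=1 P2.a=1
P0.a=1 P1.a=1 P2.a=2
P0.a=1 P1.a=2 P2.a=1
P0.a=1 P1.a=2 P2.a=2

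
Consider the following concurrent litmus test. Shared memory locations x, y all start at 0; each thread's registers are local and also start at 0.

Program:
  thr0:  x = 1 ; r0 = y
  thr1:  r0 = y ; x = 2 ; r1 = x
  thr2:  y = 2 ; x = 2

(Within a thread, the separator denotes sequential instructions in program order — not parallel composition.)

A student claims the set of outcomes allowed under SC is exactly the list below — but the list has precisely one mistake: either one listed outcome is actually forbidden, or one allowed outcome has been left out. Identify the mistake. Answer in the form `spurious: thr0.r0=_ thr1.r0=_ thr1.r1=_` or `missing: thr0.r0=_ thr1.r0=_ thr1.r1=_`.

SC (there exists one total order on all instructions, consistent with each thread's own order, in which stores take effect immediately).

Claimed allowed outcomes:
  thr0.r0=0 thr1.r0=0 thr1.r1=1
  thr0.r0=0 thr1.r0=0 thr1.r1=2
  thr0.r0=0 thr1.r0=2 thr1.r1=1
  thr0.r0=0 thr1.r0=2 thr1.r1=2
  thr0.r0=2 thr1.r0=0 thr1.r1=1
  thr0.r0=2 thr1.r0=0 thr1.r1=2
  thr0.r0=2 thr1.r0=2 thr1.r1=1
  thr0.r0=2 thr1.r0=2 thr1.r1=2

spurious: thr0.r0=0 thr1.r0=2 thr1.r1=1

outcome vector order: (thr0.r0,thr1.r0,thr1.r1)
under SC → <0 0 1>; <0 0 2>; <0 2 2>; <2 0 1>; <2 0 2>; <2 2 1>; <2 2 2>
claimed∖SC = {<0 2 1>}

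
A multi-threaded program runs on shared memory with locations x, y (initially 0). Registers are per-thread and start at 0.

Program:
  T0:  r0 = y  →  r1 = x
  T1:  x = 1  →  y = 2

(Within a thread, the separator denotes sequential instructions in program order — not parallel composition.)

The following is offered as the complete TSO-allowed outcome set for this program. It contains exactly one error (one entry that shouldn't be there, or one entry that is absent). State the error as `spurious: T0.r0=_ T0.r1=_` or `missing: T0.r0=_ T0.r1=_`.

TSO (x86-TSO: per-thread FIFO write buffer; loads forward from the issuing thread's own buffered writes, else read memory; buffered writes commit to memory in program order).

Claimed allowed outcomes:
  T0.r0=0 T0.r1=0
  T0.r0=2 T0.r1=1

outcome vector order: (T0.r0,T0.r1)
TSO (3): (0,0); (0,1); (2,1)
TSO∖claimed = {(0,1)}

missing: T0.r0=0 T0.r1=1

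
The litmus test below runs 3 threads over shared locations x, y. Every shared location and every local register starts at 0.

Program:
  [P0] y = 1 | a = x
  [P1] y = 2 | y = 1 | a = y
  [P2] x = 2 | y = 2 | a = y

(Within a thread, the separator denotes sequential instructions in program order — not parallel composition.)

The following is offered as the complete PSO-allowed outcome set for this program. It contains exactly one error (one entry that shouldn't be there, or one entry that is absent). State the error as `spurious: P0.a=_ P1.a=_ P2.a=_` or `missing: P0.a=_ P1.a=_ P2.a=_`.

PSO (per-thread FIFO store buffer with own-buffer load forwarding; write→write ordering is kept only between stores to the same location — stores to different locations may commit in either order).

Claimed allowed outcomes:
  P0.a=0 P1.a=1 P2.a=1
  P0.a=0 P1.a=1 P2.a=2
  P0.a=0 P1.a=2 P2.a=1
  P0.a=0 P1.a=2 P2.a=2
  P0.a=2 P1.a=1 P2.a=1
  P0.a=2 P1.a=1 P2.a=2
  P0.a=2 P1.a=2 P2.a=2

outcome vector order: (P0.a,P1.a,P2.a)
[PSO] allowed = {(0,1,1); (0,1,2); (0,2,1); (0,2,2); (2,1,1); (2,1,2); (2,2,1); (2,2,2)}
PSO∖claimed = {(2,2,1)}

missing: P0.a=2 P1.a=2 P2.a=1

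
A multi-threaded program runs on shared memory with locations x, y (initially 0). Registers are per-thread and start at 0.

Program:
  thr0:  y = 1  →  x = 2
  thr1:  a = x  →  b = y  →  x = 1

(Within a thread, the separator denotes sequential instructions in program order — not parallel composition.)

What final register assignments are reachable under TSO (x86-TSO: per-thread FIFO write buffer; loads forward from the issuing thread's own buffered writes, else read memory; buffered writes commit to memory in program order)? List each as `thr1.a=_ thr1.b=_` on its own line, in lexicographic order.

outcome vector order: (thr1.a,thr1.b)
|TSO outcomes| = 3

thr1.a=0 thr1.b=0
thr1.a=0 thr1.b=1
thr1.a=2 thr1.b=1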